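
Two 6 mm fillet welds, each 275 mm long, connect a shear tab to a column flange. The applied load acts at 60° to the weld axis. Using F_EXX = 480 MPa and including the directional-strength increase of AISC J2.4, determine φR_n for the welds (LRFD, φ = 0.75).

t_e = 0.707 × 6 = 4.242 mm; A_we = 4.242 × 550 = 2333 mm².
Directional factor: 1.0 + 0.5 sin^1.5(60°) = 1.403.
F_nw = 0.6 × 480 × 1.403 = 404.1 MPa.
φR_n = 0.75 × 404.1 × 2333 × 10⁻³ = 707 kN.

φR_n ≈ 707 kN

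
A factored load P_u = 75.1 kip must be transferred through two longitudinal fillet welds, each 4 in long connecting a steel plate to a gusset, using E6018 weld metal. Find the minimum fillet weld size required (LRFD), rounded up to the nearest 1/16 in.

E60XX → F_EXX = 60 ksi.
Total weld length L = 8 in.
Required throat t_e = P_u / (φ × 0.6 F_EXX × L) = 75.1 / (0.75 × 0.6 × 60 × 8) = 0.3477 in.
Required leg w = t_e / 0.707 = 0.4918 in → use 1/2 in.

w = 1/2 in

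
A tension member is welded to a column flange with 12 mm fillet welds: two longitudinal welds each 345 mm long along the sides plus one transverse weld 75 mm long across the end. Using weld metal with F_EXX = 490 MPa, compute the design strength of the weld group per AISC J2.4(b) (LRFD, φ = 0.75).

t_e = 0.707 × 12 = 8.484 mm.
R_nwl = 0.6 × 490 × 8.484 × 690 × 10⁻³ = 1721 kN (longitudinal, 2 welds).
R_nwt = 0.6 × 490 × 8.484 × 75 × 10⁻³ = 187.1 kN (transverse, base value).
(i) R_nwl + R_nwt = 1908 kN; (ii) 0.85 R_nwl + 1.5 R_nwt = 1744 kN.
R_n = max = 1908 kN [governs: (i)]; φR_n = 1431 kN.

φR_n ≈ 1430 kN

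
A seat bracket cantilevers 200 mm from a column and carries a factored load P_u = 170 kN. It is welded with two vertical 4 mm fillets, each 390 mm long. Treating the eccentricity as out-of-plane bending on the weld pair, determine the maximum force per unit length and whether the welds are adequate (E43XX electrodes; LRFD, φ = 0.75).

E43XX → F_EXX = 430 MPa.
L_w = 2 × 390 = 780 mm; section modulus (unit throat) S = 2 × L²/6 = 50700 mm².
Direct shear f_v = P/L_w = 170×10³/780 = 217.9 N/mm.
Moment M = P × e = 170×10³ × 200 = 34000000 N·mm; bending f_b = M/S = 670.6 N/mm.
f_max = √(f_v² + f_b²) = √(217.9² + 670.6²) = 705.1 N/mm.
φr_n = 0.75 × 0.6 × 430 × (0.707 × 4) = 547.2 N/mm → NOT adequate.

f_max ≈ 705 N/mm; NOT adequate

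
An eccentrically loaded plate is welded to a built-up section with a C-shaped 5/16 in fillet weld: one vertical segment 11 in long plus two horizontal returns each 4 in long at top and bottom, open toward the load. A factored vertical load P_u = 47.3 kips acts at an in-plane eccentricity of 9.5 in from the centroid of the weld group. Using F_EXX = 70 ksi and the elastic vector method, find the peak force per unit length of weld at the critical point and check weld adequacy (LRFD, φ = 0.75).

Total weld length L_w = 19 in. Treat welds as unit-width lines.
Centroid: x̄ = 2×4×2 / 19 = 0.8421 in from the vertical weld.
Polar moment about centroid: J = I_x + I_y = [11³/12 + 2×4×5.5²] + [11×0.8421² + 2(4³/12 + 4×1.158²)] = 382.1 in³.
Direct shear f_v = P/L_w = 47.3 / 19 = 2.489 kip/in (vertical).
Torsion M = P·e = 47.3 × 9.5 = 449.35 kip·in.
Critical point at (x, y) = (3.158, 5.5) from centroid. f_tx = M·y/J = 6.468 kip/in; f_ty = M·x/J = 3.714 kip/in.
Resultant f_max = √[f_tx² + (f_v + f_ty)²] = √[6.468² + (2.489 + 3.714)²] = 8.962 kip/in.
Capacity per unit length: φr_n = 0.75 × 0.6 × 70 × (0.707 × 0.3125) = 6.96 kip/in.
8.962 > 6.96 → NOT adequate.

f_max ≈ 8.96 kip/in; NOT adequate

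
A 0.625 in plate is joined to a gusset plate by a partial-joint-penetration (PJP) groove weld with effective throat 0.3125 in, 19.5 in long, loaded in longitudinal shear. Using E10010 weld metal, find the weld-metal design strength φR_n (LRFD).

φR_n ≈ 274 kip

E100XX → F_EXX = 100 ksi.
Effective throat (given) t_e = 0.3125 in.
A_we = 0.3125 × 19.5 = 6.094 in².
F_nw = 0.6 F_EXX = 60 ksi.
φR_n = 0.75 × 60 × 6.094 = 274.2 kip.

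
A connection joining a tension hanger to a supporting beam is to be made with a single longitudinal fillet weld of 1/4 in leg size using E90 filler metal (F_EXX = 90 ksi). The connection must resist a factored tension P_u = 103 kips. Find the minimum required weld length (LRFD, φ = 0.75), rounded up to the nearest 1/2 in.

L = 14.5 in

Throat t_e = 0.707 × 0.25 = 0.1767 in.
φr_n = 0.75 × 0.6 × 90 × 0.1767 = 7.158 kips/in.
L_req = P_u / φr_n = 103 / 7.158 = 14.39 in total.
Round up → use L = 14.5 in.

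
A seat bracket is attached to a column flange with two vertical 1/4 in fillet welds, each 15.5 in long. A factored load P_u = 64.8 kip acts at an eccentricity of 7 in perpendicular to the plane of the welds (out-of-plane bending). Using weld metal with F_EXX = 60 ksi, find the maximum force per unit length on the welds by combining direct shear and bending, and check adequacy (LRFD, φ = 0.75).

f_max ≈ 6.04 kip/in; NOT adequate

L_w = 2 × 15.5 = 31 in; section modulus (unit throat) S = 2 × L²/6 = 80.08 in².
Direct shear f_v = P/L_w = 64.8/31 = 2.09 kip/in.
Moment M = P × e = 64.8 × 7 = 453.6 kip·in; bending f_b = M/S = 5.664 kip/in.
f_max = √(f_v² + f_b²) = √(2.09² + 5.664²) = 6.038 kip/in.
φr_n = 0.75 × 0.6 × 60 × (0.707 × 0.25) = 4.772 kip/in → NOT adequate.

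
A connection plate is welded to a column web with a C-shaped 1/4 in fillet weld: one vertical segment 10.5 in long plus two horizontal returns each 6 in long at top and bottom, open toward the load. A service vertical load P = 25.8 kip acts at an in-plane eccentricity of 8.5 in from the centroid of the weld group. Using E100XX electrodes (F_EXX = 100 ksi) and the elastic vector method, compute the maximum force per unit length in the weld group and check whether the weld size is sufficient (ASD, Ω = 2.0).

Total weld length L_w = 22.5 in. Treat welds as unit-width lines.
Centroid: x̄ = 2×6×3 / 22.5 = 1.6 in from the vertical weld.
Polar moment about centroid: J = I_x + I_y = [10.5³/12 + 2×6×5.25²] + [10.5×1.6² + 2(6³/12 + 6×1.4²)] = 513.6 in³.
Direct shear f_v = P/L_w = 25.8 / 22.5 = 1.147 kip/in (vertical).
Torsion M = P·e = 25.8 × 8.5 = 219.3 kip·in.
Critical point at (x, y) = (4.4, 5.25) from centroid. f_tx = M·y/J = 2.242 kip/in; f_ty = M·x/J = 1.879 kip/in.
Resultant f_max = √[f_tx² + (f_v + f_ty)²] = √[2.242² + (1.147 + 1.879)²] = 3.765 kip/in.
Capacity per unit length: r_n/Ω = (1/2.0) × 0.6 × 100 × (0.707 × 0.25) = 5.302 kip/in.
3.765 ≤ 5.302 → adequate.

f_max ≈ 3.77 kip/in; adequate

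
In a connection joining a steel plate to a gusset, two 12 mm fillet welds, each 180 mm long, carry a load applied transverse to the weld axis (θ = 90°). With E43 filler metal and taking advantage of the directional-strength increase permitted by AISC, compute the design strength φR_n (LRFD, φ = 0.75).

φR_n ≈ 886 kN

E43XX → F_EXX = 430 MPa.
t_e = 0.707 × 12 = 8.484 mm; A_we = 8.484 × 360 = 3054 mm².
Directional factor: 1.0 + 0.5 sin^1.5(90°) = 1.5.
F_nw = 0.6 × 430 × 1.5 = 387 MPa.
φR_n = 0.75 × 387 × 3054 × 10⁻³ = 886.5 kN.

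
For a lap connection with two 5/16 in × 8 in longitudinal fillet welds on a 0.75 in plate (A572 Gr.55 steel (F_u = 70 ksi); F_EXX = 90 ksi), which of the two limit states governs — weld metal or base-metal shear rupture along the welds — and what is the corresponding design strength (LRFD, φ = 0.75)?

t_e = 0.707 × 0.3125 = 0.2209 in; L = 16 in.
Weld metal: φR_n = 0.75 × 0.6 × 90 × 0.2209 × 16 = 143.2 kip.
Base metal (shear rupture): φR_n = 0.75 × 0.6 × 70 × 0.75 × 16 = 378 kip.
Governing: weld metal.

φR_n ≈ 143 kip (weld metal governs)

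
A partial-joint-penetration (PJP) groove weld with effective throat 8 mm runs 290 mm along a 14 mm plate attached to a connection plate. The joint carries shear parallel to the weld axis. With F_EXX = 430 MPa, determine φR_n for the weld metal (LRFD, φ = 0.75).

Effective throat (given) t_e = 8 mm.
A_we = 8 × 290 = 2320 mm².
F_nw = 0.6 F_EXX = 258 MPa.
φR_n = 0.75 × 258 × 2320 × 10⁻³ = 448.9 kN.

φR_n ≈ 449 kN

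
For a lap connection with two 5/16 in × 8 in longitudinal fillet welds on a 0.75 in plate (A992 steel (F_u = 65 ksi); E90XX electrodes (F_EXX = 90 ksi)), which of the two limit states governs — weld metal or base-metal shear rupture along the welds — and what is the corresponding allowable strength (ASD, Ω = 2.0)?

t_e = 0.707 × 0.3125 = 0.2209 in; L = 16 in.
Weld metal: R_n/Ω = (1/2.0) × 0.6 × 90 × 0.2209 × 16 = 95.44 kip.
Base metal (shear rupture): R_n/Ω = (1/2.0) × 0.6 × 65 × 0.75 × 16 = 234 kip.
Governing: weld metal.

R_n/Ω ≈ 95.4 kip (weld metal governs)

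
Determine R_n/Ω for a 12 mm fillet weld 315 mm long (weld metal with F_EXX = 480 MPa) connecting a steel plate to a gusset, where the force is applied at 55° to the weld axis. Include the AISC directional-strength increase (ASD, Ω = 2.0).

R_n/Ω ≈ 527 kN

t_e = 0.707 × 12 = 8.484 mm; A_we = 8.484 × 315 = 2672 mm².
Directional factor: 1.0 + 0.5 sin^1.5(55°) = 1.371.
F_nw = 0.6 × 480 × 1.371 = 394.8 MPa.
R_n/Ω = (394.8 × 2672) / 2.0 × 10⁻³ = 527.5 kN.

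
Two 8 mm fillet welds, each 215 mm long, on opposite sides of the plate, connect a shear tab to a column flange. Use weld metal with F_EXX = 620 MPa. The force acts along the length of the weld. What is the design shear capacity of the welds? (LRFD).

Effective throat t_e = 0.707 × 8 = 5.656 mm.
Total length L = 430 mm; A_we = 5.656 × 430 = 2432 mm².
F_nw = 0.6 F_EXX = 0.6 × 620 = 372 MPa.
φR_n = 0.75 × 372 × 2432 × 10⁻³ = 678.6 kN.

φR_n ≈ 679 kN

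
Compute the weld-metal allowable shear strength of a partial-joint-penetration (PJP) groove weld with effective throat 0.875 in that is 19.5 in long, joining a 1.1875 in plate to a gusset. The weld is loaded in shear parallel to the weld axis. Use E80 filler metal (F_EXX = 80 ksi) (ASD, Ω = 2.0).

Effective throat (given) t_e = 0.875 in.
A_we = 0.875 × 19.5 = 17.06 in².
F_nw = 0.6 F_EXX = 48 ksi.
R_n/Ω = (48 × 17.06) / 2.0 = 409.5 kip.

R_n/Ω ≈ 410 kip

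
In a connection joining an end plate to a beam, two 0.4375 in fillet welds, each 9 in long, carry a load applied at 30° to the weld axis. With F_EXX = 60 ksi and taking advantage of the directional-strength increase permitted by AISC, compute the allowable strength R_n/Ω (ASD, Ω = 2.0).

t_e = 0.707 × 0.4375 = 0.3093 in; A_we = 0.3093 × 18 = 5.568 in².
Directional factor: 1.0 + 0.5 sin^1.5(30°) = 1.177.
F_nw = 0.6 × 60 × 1.177 = 42.36 ksi.
R_n/Ω = (42.36 × 5.568) / 2.0 = 117.9 kip.

R_n/Ω ≈ 118 kip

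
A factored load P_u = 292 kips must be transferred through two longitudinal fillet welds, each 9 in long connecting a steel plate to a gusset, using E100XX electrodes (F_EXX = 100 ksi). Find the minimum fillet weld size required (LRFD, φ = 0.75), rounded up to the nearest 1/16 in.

w = 9/16 in

Total weld length L = 18 in.
Required throat t_e = P_u / (φ × 0.6 F_EXX × L) = 292 / (0.75 × 0.6 × 100 × 18) = 0.3605 in.
Required leg w = t_e / 0.707 = 0.5099 in → use 9/16 in.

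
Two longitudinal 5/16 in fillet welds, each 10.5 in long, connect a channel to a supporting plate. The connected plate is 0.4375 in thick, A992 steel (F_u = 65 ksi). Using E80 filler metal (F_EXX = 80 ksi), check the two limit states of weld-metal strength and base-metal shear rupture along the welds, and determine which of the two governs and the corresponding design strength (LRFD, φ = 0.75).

φR_n ≈ 167 kip (weld metal governs)

t_e = 0.707 × 0.3125 = 0.2209 in; L = 21 in.
Weld metal: φR_n = 0.75 × 0.6 × 80 × 0.2209 × 21 = 167 kip.
Base metal (shear rupture): φR_n = 0.75 × 0.6 × 65 × 0.4375 × 21 = 268.7 kip.
Governing: weld metal.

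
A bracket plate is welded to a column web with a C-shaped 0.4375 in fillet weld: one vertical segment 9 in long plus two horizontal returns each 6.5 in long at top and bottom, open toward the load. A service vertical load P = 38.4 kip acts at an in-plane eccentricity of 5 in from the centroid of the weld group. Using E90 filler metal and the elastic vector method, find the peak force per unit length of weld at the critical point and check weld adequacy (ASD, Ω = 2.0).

f_max ≈ 4.32 kip/in; adequate

E90XX → F_EXX = 90 ksi.
Total weld length L_w = 22 in. Treat welds as unit-width lines.
Centroid: x̄ = 2×6.5×3.25 / 22 = 1.92 in from the vertical weld.
Polar moment about centroid: J = I_x + I_y = [9³/12 + 2×6.5×4.5²] + [9×1.92² + 2(6.5³/12 + 6.5×1.33²)] = 425.9 in³.
Direct shear f_v = P/L_w = 38.4 / 22 = 1.745 kip/in (vertical).
Torsion M = P·e = 38.4 × 5 = 192 kip·in.
Critical point at (x, y) = (4.58, 4.5) from centroid. f_tx = M·y/J = 2.028 kip/in; f_ty = M·x/J = 2.064 kip/in.
Resultant f_max = √[f_tx² + (f_v + f_ty)²] = √[2.028² + (1.745 + 2.064)²] = 4.316 kip/in.
Capacity per unit length: r_n/Ω = (1/2.0) × 0.6 × 90 × (0.707 × 0.4375) = 8.351 kip/in.
4.316 ≤ 8.351 → adequate.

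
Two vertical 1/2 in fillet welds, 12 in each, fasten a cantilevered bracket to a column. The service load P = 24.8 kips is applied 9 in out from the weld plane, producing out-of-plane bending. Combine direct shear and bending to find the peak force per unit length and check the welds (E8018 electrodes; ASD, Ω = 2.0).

E80XX → F_EXX = 80 ksi.
L_w = 2 × 12 = 24 in; section modulus (unit throat) S = 2 × L²/6 = 48 in².
Direct shear f_v = P/L_w = 24.8/24 = 1.033 kip/in.
Moment M = P × e = 24.8 × 9 = 223.2 kip·in; bending f_b = M/S = 4.65 kip/in.
f_max = √(f_v² + f_b²) = √(1.033² + 4.65²) = 4.763 kip/in.
r_n/Ω = (1/2.0) × 0.6 × 80 × (0.707 × 0.5) = 8.484 kip/in → adequate.

f_max ≈ 4.76 kip/in; adequate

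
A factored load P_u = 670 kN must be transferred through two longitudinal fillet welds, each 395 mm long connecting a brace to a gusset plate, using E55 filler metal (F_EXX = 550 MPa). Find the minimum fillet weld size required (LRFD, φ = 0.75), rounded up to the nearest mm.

Total weld length L = 790 mm.
Required throat t_e = P_u / (φ × 0.6 F_EXX × L) = 670 / (0.75 × 0.6 × 550 × 790 × 10⁻³) = 3.427 mm.
Required leg w = t_e / 0.707 = 4.847 mm → use 5 mm.

w = 5 mm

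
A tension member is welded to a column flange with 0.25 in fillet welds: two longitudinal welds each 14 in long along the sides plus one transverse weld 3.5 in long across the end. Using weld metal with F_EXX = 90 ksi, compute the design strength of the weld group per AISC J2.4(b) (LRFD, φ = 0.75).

t_e = 0.707 × 0.25 = 0.1767 in.
R_nwl = 0.6 × 90 × 0.1767 × 28 = 267.2 kip (longitudinal, 2 welds).
R_nwt = 0.6 × 90 × 0.1767 × 3.5 = 33.41 kip (transverse, base value).
(i) R_nwl + R_nwt = 300.7 kip; (ii) 0.85 R_nwl + 1.5 R_nwt = 277.3 kip.
R_n = max = 300.7 kip [governs: (i)]; φR_n = 225.5 kip.

φR_n ≈ 225 kip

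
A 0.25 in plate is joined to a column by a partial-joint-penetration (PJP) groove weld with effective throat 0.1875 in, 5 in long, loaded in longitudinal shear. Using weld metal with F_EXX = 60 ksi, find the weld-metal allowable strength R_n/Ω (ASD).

Effective throat (given) t_e = 0.1875 in.
A_we = 0.1875 × 5 = 0.9375 in².
F_nw = 0.6 F_EXX = 36 ksi.
R_n/Ω = (36 × 0.9375) / 2.0 = 16.88 kip.

R_n/Ω ≈ 16.9 kip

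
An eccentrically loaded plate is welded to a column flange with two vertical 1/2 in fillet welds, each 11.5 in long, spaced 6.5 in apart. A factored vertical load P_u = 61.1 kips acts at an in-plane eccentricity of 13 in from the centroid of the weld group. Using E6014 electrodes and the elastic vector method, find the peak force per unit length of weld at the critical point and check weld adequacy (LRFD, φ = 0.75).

f_max ≈ 12.1 kip/in; NOT adequate

E60XX → F_EXX = 60 ksi.
Total weld length L_w = 23 in. Treat welds as unit-width lines.
Polar moment about centroid: J = 2[d³/12 + d(b/2)²] = 2[11.5³/12 + 11.5×3.25²] = 496.4 in³.
Direct shear f_v = P/L_w = 61.1 / 23 = 2.657 kip/in (vertical).
Torsion M = P·e = 61.1 × 13 = 794.3 kip·in.
Critical point at (x, y) = (3.25, 5.75) from centroid. f_tx = M·y/J = 9.2 kip/in; f_ty = M·x/J = 5.2 kip/in.
Resultant f_max = √[f_tx² + (f_v + f_ty)²] = √[9.2² + (2.657 + 5.2)²] = 12.1 kip/in.
Capacity per unit length: φr_n = 0.75 × 0.6 × 60 × (0.707 × 0.5) = 9.544 kip/in.
12.1 > 9.544 → NOT adequate.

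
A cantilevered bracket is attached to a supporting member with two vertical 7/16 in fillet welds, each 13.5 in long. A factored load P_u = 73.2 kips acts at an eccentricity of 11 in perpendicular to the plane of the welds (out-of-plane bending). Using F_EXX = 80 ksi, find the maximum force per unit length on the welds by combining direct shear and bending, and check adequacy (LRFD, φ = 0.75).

L_w = 2 × 13.5 = 27 in; section modulus (unit throat) S = 2 × L²/6 = 60.75 in².
Direct shear f_v = P/L_w = 73.2/27 = 2.711 kip/in.
Moment M = P × e = 73.2 × 11 = 805.2 kip·in; bending f_b = M/S = 13.25 kip/in.
f_max = √(f_v² + f_b²) = √(2.711² + 13.25²) = 13.53 kip/in.
φr_n = 0.75 × 0.6 × 80 × (0.707 × 0.4375) = 11.14 kip/in → NOT adequate.

f_max ≈ 13.5 kip/in; NOT adequate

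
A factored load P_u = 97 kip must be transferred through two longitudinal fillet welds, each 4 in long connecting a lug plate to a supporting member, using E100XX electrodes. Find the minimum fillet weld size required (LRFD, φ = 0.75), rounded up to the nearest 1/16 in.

E100XX → F_EXX = 100 ksi.
Total weld length L = 8 in.
Required throat t_e = P_u / (φ × 0.6 F_EXX × L) = 97 / (0.75 × 0.6 × 100 × 8) = 0.2694 in.
Required leg w = t_e / 0.707 = 0.3811 in → use 7/16 in.

w = 7/16 in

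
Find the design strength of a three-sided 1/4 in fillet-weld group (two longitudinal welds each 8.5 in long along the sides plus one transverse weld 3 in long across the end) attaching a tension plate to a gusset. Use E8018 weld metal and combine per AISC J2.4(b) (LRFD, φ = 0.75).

φR_n ≈ 127 kips

E80XX → F_EXX = 80 ksi.
t_e = 0.707 × 0.25 = 0.1767 in.
R_nwl = 0.6 × 80 × 0.1767 × 17 = 144.2 kips (longitudinal, 2 welds).
R_nwt = 0.6 × 80 × 0.1767 × 3 = 25.45 kips (transverse, base value).
(i) R_nwl + R_nwt = 169.7 kips; (ii) 0.85 R_nwl + 1.5 R_nwt = 160.8 kips.
R_n = max = 169.7 kips [governs: (i)]; φR_n = 127.3 kips.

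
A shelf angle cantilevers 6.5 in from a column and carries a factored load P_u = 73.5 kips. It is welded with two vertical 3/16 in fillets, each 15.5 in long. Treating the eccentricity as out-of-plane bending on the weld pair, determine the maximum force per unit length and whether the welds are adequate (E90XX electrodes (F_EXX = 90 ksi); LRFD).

f_max ≈ 6.42 kip/in; NOT adequate

L_w = 2 × 15.5 = 31 in; section modulus (unit throat) S = 2 × L²/6 = 80.08 in².
Direct shear f_v = P/L_w = 73.5/31 = 2.371 kip/in.
Moment M = P × e = 73.5 × 6.5 = 477.75 kip·in; bending f_b = M/S = 5.966 kip/in.
f_max = √(f_v² + f_b²) = √(2.371² + 5.966²) = 6.42 kip/in.
φr_n = 0.75 × 0.6 × 90 × (0.707 × 0.1875) = 5.369 kip/in → NOT adequate.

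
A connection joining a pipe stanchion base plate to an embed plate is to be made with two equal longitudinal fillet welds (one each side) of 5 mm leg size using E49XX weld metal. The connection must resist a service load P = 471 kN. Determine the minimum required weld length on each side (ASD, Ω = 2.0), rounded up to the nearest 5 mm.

E49XX → F_EXX = 490 MPa.
Throat t_e = 0.707 × 5 = 3.535 mm.
r_n/Ω = (0.6 × 490 × 3.535) / 2.0 = 519.6 N/mm = 0.5196 kN/mm.
L_req = P / (r_n/Ω) = 471 / 0.5196 = 906.4 mm total.
Per side: 906.4 / 2 = 453.2 mm.
Round up → use L = 455 mm on each side.

L = 455 mm on each side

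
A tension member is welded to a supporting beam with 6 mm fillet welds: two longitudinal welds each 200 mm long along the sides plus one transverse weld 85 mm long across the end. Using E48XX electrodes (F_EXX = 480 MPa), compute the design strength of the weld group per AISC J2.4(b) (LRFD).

φR_n ≈ 444 kN

t_e = 0.707 × 6 = 4.242 mm.
R_nwl = 0.6 × 480 × 4.242 × 400 × 10⁻³ = 488.7 kN (longitudinal, 2 welds).
R_nwt = 0.6 × 480 × 4.242 × 85 × 10⁻³ = 103.8 kN (transverse, base value).
(i) R_nwl + R_nwt = 592.5 kN; (ii) 0.85 R_nwl + 1.5 R_nwt = 571.1 kN.
R_n = max = 592.5 kN [governs: (i)]; φR_n = 444.4 kN.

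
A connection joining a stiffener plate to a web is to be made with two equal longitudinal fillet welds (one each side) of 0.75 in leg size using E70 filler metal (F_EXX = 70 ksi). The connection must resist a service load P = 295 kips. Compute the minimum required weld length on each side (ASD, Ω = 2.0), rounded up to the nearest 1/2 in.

L = 13.5 in on each side

Throat t_e = 0.707 × 0.75 = 0.5302 in.
r_n/Ω = (0.6 × 70 × 0.5302) / 2.0 = 11.14 kip/in.
L_req = P / (r_n/Ω) = 295 / 11.14 = 26.49 in total.
Per side: 26.49 / 2 = 13.25 in.
Round up → use L = 13.5 in on each side.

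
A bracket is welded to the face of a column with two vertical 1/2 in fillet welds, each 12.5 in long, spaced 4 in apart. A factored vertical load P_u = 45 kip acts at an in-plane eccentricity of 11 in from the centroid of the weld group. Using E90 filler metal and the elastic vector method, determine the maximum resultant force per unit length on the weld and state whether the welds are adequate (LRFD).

f_max ≈ 8.36 kip/in; adequate

E90XX → F_EXX = 90 ksi.
Total weld length L_w = 25 in. Treat welds as unit-width lines.
Polar moment about centroid: J = 2[d³/12 + d(b/2)²] = 2[12.5³/12 + 12.5×2²] = 425.5 in³.
Direct shear f_v = P/L_w = 45 / 25 = 1.8 kip/in (vertical).
Torsion M = P·e = 45 × 11 = 495 kip·in.
Critical point at (x, y) = (2, 6.25) from centroid. f_tx = M·y/J = 7.271 kip/in; f_ty = M·x/J = 2.327 kip/in.
Resultant f_max = √[f_tx² + (f_v + f_ty)²] = √[7.271² + (1.8 + 2.327)²] = 8.36 kip/in.
Capacity per unit length: φr_n = 0.75 × 0.6 × 90 × (0.707 × 0.5) = 14.32 kip/in.
8.36 ≤ 14.32 → adequate.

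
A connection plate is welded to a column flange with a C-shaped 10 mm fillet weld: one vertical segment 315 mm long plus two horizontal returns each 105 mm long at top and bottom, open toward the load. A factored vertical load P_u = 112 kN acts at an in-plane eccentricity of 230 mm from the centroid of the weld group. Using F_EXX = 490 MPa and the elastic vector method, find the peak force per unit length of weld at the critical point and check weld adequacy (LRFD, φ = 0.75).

f_max ≈ 677 N/mm; adequate

Total weld length L_w = 525 mm. Treat welds as unit-width lines.
Centroid: x̄ = 2×105×52.5 / 525 = 21 mm from the vertical weld.
Polar moment about centroid: J = I_x + I_y = [315³/12 + 2×105×157.5²] + [315×21² + 2(105³/12 + 105×31.5²)] = 8354000 mm³.
Direct shear f_v = P/L_w = 112×10³ / 525 = 213.3 N/mm (vertical).
Torsion M = P·e = 112×10³ × 230 = 25760000 N·mm.
Critical point at (x, y) = (84, 157.5) from centroid. f_tx = M·y/J = 485.6 N/mm; f_ty = M·x/J = 259 N/mm.
Resultant f_max = √[f_tx² + (f_v + f_ty)²] = √[485.6² + (213.3 + 259)²] = 677.5 N/mm.
Capacity per unit length: φr_n = 0.75 × 0.6 × 490 × (0.707 × 10) = 1559 N/mm.
677.5 ≤ 1559 → adequate.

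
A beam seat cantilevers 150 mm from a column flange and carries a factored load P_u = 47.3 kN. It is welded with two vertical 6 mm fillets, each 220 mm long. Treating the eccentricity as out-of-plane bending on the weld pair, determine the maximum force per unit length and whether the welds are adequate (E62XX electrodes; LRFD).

f_max ≈ 453 N/mm; adequate

E62XX → F_EXX = 620 MPa.
L_w = 2 × 220 = 440 mm; section modulus (unit throat) S = 2 × L²/6 = 16130 mm².
Direct shear f_v = P/L_w = 47.3×10³/440 = 107.5 N/mm.
Moment M = P × e = 47.3×10³ × 150 = 7095000 N·mm; bending f_b = M/S = 439.8 N/mm.
f_max = √(f_v² + f_b²) = √(107.5² + 439.8²) = 452.7 N/mm.
φr_n = 0.75 × 0.6 × 620 × (0.707 × 6) = 1184 N/mm → adequate.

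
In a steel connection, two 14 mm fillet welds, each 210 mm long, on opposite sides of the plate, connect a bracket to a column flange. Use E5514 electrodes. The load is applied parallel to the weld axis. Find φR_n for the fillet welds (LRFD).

E55XX → F_EXX = 550 MPa.
Effective throat t_e = 0.707 × 14 = 9.898 mm.
Total length L = 420 mm; A_we = 9.898 × 420 = 4157 mm².
F_nw = 0.6 F_EXX = 0.6 × 550 = 330 MPa.
φR_n = 0.75 × 330 × 4157 × 10⁻³ = 1029 kN.

φR_n ≈ 1030 kN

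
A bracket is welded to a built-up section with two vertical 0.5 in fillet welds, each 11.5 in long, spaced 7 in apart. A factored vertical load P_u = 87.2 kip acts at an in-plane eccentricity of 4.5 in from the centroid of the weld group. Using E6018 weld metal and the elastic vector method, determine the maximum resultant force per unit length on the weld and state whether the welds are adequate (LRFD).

f_max ≈ 7.63 kip/in; adequate

E60XX → F_EXX = 60 ksi.
Total weld length L_w = 23 in. Treat welds as unit-width lines.
Polar moment about centroid: J = 2[d³/12 + d(b/2)²] = 2[11.5³/12 + 11.5×3.5²] = 535.2 in³.
Direct shear f_v = P/L_w = 87.2 / 23 = 3.791 kip/in (vertical).
Torsion M = P·e = 87.2 × 4.5 = 392.4 kip·in.
Critical point at (x, y) = (3.5, 5.75) from centroid. f_tx = M·y/J = 4.216 kip/in; f_ty = M·x/J = 2.566 kip/in.
Resultant f_max = √[f_tx² + (f_v + f_ty)²] = √[4.216² + (3.791 + 2.566)²] = 7.628 kip/in.
Capacity per unit length: φr_n = 0.75 × 0.6 × 60 × (0.707 × 0.5) = 9.544 kip/in.
7.628 ≤ 9.544 → adequate.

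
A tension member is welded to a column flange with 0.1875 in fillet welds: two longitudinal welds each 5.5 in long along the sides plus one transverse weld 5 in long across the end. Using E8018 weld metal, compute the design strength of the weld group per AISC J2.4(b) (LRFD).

φR_n ≈ 80.4 kips

E80XX → F_EXX = 80 ksi.
t_e = 0.707 × 0.1875 = 0.1326 in.
R_nwl = 0.6 × 80 × 0.1326 × 11 = 69.99 kips (longitudinal, 2 welds).
R_nwt = 0.6 × 80 × 0.1326 × 5 = 31.81 kips (transverse, base value).
(i) R_nwl + R_nwt = 101.8 kips; (ii) 0.85 R_nwl + 1.5 R_nwt = 107.2 kips.
R_n = max = 107.2 kips [governs: (ii)]; φR_n = 80.41 kips.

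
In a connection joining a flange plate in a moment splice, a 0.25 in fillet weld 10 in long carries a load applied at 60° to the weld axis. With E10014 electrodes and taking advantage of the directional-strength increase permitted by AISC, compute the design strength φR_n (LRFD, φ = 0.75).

E100XX → F_EXX = 100 ksi.
t_e = 0.707 × 0.25 = 0.1767 in; A_we = 0.1767 × 10 = 1.767 in².
Directional factor: 1.0 + 0.5 sin^1.5(60°) = 1.403.
F_nw = 0.6 × 100 × 1.403 = 84.18 ksi.
φR_n = 0.75 × 84.18 × 1.767 = 111.6 kips.

φR_n ≈ 112 kips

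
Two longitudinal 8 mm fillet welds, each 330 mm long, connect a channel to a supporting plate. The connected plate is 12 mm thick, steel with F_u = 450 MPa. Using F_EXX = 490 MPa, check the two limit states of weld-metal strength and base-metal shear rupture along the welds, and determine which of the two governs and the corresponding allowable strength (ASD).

t_e = 0.707 × 8 = 5.656 mm; L = 660 mm.
Weld metal: R_n/Ω = (1/2.0) × 0.6 × 490 × 5.656 × 660 × 10⁻³ = 548.7 kN.
Base metal (shear rupture): R_n/Ω = (1/2.0) × 0.6 × 450 × 12 × 660 × 10⁻³ = 1069 kN.
Governing: weld metal.

R_n/Ω ≈ 549 kN (weld metal governs)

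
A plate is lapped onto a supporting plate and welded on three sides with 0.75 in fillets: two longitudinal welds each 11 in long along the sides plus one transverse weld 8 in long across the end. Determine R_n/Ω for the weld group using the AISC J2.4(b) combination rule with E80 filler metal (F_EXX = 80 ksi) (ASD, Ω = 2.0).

t_e = 0.707 × 0.75 = 0.5302 in.
R_nwl = 0.6 × 80 × 0.5302 × 22 = 559.9 kip (longitudinal, 2 welds).
R_nwt = 0.6 × 80 × 0.5302 × 8 = 203.6 kip (transverse, base value).
(i) R_nwl + R_nwt = 763.6 kip; (ii) 0.85 R_nwl + 1.5 R_nwt = 781.4 kip.
R_n = max = 781.4 kip [governs: (ii)]; R_n/Ω = 390.7 kip.

R_n/Ω ≈ 391 kip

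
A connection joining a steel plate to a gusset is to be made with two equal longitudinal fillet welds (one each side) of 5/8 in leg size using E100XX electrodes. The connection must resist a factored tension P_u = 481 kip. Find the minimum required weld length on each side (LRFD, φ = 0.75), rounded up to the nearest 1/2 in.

E100XX → F_EXX = 100 ksi.
Throat t_e = 0.707 × 0.625 = 0.4419 in.
φr_n = 0.75 × 0.6 × 100 × 0.4419 = 19.88 kip/in.
L_req = P_u / φr_n = 481 / 19.88 = 24.19 in total.
Per side: 24.19 / 2 = 12.09 in.
Round up → use L = 12.5 in on each side.

L = 12.5 in on each side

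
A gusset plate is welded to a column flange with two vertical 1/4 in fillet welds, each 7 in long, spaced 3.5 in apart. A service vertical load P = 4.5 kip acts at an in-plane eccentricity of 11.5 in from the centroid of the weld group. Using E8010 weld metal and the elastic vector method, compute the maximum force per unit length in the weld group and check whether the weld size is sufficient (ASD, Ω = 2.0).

f_max ≈ 2.19 kip/in; adequate

E80XX → F_EXX = 80 ksi.
Total weld length L_w = 14 in. Treat welds as unit-width lines.
Polar moment about centroid: J = 2[d³/12 + d(b/2)²] = 2[7³/12 + 7×1.75²] = 100 in³.
Direct shear f_v = P/L_w = 4.5 / 14 = 0.3214 kip/in (vertical).
Torsion M = P·e = 4.5 × 11.5 = 51.75 kip·in.
Critical point at (x, y) = (1.75, 3.5) from centroid. f_tx = M·y/J = 1.81 kip/in; f_ty = M·x/J = 0.9052 kip/in.
Resultant f_max = √[f_tx² + (f_v + f_ty)²] = √[1.81² + (0.3214 + 0.9052)²] = 2.187 kip/in.
Capacity per unit length: r_n/Ω = (1/2.0) × 0.6 × 80 × (0.707 × 0.25) = 4.242 kip/in.
2.187 ≤ 4.242 → adequate.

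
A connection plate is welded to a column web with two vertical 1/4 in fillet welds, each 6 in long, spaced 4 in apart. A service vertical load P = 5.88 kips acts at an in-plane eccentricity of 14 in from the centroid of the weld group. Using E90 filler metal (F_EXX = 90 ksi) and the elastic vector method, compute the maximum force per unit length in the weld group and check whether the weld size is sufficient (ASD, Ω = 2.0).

f_max ≈ 3.83 kip/in; adequate

Total weld length L_w = 12 in. Treat welds as unit-width lines.
Polar moment about centroid: J = 2[d³/12 + d(b/2)²] = 2[6³/12 + 6×2²] = 84 in³.
Direct shear f_v = P/L_w = 5.88 / 12 = 0.49 kip/in (vertical).
Torsion M = P·e = 5.88 × 14 = 82.32 kip·in.
Critical point at (x, y) = (2, 3) from centroid. f_tx = M·y/J = 2.94 kip/in; f_ty = M·x/J = 1.96 kip/in.
Resultant f_max = √[f_tx² + (f_v + f_ty)²] = √[2.94² + (0.49 + 1.96)²] = 3.827 kip/in.
Capacity per unit length: r_n/Ω = (1/2.0) × 0.6 × 90 × (0.707 × 0.25) = 4.772 kip/in.
3.827 ≤ 4.772 → adequate.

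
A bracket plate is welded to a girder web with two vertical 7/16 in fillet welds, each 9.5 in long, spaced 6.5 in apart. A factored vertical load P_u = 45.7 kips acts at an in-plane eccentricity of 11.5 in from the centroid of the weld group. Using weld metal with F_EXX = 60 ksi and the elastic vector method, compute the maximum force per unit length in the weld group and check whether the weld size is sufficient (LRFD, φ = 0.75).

Total weld length L_w = 19 in. Treat welds as unit-width lines.
Polar moment about centroid: J = 2[d³/12 + d(b/2)²] = 2[9.5³/12 + 9.5×3.25²] = 343.6 in³.
Direct shear f_v = P/L_w = 45.7 / 19 = 2.405 kip/in (vertical).
Torsion M = P·e = 45.7 × 11.5 = 525.55 kip·in.
Critical point at (x, y) = (3.25, 4.75) from centroid. f_tx = M·y/J = 7.266 kip/in; f_ty = M·x/J = 4.971 kip/in.
Resultant f_max = √[f_tx² + (f_v + f_ty)²] = √[7.266² + (2.405 + 4.971)²] = 10.35 kip/in.
Capacity per unit length: φr_n = 0.75 × 0.6 × 60 × (0.707 × 0.4375) = 8.351 kip/in.
10.35 > 8.351 → NOT adequate.

f_max ≈ 10.4 kip/in; NOT adequate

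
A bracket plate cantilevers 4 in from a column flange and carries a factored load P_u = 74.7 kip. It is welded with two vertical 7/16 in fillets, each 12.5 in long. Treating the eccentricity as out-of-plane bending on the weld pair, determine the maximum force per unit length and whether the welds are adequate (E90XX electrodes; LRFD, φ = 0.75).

E90XX → F_EXX = 90 ksi.
L_w = 2 × 12.5 = 25 in; section modulus (unit throat) S = 2 × L²/6 = 52.08 in².
Direct shear f_v = P/L_w = 74.7/25 = 2.988 kip/in.
Moment M = P × e = 74.7 × 4 = 298.8 kip·in; bending f_b = M/S = 5.737 kip/in.
f_max = √(f_v² + f_b²) = √(2.988² + 5.737²) = 6.468 kip/in.
φr_n = 0.75 × 0.6 × 90 × (0.707 × 0.4375) = 12.53 kip/in → adequate.

f_max ≈ 6.47 kip/in; adequate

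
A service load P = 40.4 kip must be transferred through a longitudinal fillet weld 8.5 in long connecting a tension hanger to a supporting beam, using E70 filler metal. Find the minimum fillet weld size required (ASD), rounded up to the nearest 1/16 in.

E70XX → F_EXX = 70 ksi.
Total weld length L = 8.5 in.
Required throat t_e = P × Ω / (0.6 F_EXX × L) = 40.4 × 2.0 / (0.6 × 70 × 8.5) = 0.2263 in.
Required leg w = t_e / 0.707 = 0.3201 in → use 3/8 in.

w = 3/8 in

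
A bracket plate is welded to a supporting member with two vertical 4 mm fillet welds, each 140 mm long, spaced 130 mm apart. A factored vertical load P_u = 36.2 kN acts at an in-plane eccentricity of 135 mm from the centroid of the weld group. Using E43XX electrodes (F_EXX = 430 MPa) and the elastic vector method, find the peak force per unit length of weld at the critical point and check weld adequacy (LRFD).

f_max ≈ 384 N/mm; adequate

Total weld length L_w = 280 mm. Treat welds as unit-width lines.
Polar moment about centroid: J = 2[d³/12 + d(b/2)²] = 2[140³/12 + 140×65²] = 1640000 mm³.
Direct shear f_v = P/L_w = 36.2×10³ / 280 = 129.3 N/mm (vertical).
Torsion M = P·e = 36.2×10³ × 135 = 4887000 N·mm.
Critical point at (x, y) = (65, 70) from centroid. f_tx = M·y/J = 208.5 N/mm; f_ty = M·x/J = 193.7 N/mm.
Resultant f_max = √[f_tx² + (f_v + f_ty)²] = √[208.5² + (129.3 + 193.7)²] = 384.4 N/mm.
Capacity per unit length: φr_n = 0.75 × 0.6 × 430 × (0.707 × 4) = 547.2 N/mm.
384.4 ≤ 547.2 → adequate.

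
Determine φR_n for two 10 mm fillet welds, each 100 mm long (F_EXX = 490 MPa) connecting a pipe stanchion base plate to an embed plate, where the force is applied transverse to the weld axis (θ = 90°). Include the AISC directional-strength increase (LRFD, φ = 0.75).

φR_n ≈ 468 kN

t_e = 0.707 × 10 = 7.07 mm; A_we = 7.07 × 200 = 1414 mm².
Directional factor: 1.0 + 0.5 sin^1.5(90°) = 1.5.
F_nw = 0.6 × 490 × 1.5 = 441 MPa.
φR_n = 0.75 × 441 × 1414 × 10⁻³ = 467.7 kN.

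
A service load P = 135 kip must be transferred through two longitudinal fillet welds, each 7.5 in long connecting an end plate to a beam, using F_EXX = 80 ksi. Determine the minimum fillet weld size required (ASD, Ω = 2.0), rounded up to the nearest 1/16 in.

Total weld length L = 15 in.
Required throat t_e = P × Ω / (0.6 F_EXX × L) = 135 × 2.0 / (0.6 × 80 × 15) = 0.375 in.
Required leg w = t_e / 0.707 = 0.5304 in → use 9/16 in.

w = 9/16 in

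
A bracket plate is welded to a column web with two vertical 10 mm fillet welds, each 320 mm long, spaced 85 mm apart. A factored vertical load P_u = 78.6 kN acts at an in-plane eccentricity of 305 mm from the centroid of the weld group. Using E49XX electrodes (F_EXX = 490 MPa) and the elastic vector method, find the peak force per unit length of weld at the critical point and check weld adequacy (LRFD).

f_max ≈ 642 N/mm; adequate

Total weld length L_w = 640 mm. Treat welds as unit-width lines.
Polar moment about centroid: J = 2[d³/12 + d(b/2)²] = 2[320³/12 + 320×42.5²] = 6617000 mm³.
Direct shear f_v = P/L_w = 78.6×10³ / 640 = 122.8 N/mm (vertical).
Torsion M = P·e = 78.6×10³ × 305 = 23973000 N·mm.
Critical point at (x, y) = (42.5, 160) from centroid. f_tx = M·y/J = 579.6 N/mm; f_ty = M·x/J = 154 N/mm.
Resultant f_max = √[f_tx² + (f_v + f_ty)²] = √[579.6² + (122.8 + 154)²] = 642.3 N/mm.
Capacity per unit length: φr_n = 0.75 × 0.6 × 490 × (0.707 × 10) = 1559 N/mm.
642.3 ≤ 1559 → adequate.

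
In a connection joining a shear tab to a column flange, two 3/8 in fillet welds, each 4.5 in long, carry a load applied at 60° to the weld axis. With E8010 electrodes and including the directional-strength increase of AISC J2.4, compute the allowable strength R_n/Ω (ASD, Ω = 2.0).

R_n/Ω ≈ 80.3 kips

E80XX → F_EXX = 80 ksi.
t_e = 0.707 × 0.375 = 0.2651 in; A_we = 0.2651 × 9 = 2.386 in².
Directional factor: 1.0 + 0.5 sin^1.5(60°) = 1.403.
F_nw = 0.6 × 80 × 1.403 = 67.34 ksi.
R_n/Ω = (67.34 × 2.386) / 2.0 = 80.34 kips.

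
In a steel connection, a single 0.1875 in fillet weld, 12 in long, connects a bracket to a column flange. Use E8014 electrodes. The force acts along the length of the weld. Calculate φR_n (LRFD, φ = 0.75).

E80XX → F_EXX = 80 ksi.
Effective throat t_e = 0.707 × 0.1875 = 0.1326 in.
Total length L = 12 in; A_we = 0.1326 × 12 = 1.591 in².
F_nw = 0.6 F_EXX = 0.6 × 80 = 48 ksi.
φR_n = 0.75 × 48 × 1.591 = 57.27 kips.

φR_n ≈ 57.3 kips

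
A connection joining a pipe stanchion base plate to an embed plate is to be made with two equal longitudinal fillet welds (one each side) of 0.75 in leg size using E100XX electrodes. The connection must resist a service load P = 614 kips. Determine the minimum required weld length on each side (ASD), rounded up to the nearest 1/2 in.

L = 19.5 in on each side

E100XX → F_EXX = 100 ksi.
Throat t_e = 0.707 × 0.75 = 0.5302 in.
r_n/Ω = (0.6 × 100 × 0.5302) / 2.0 = 15.91 kip/in.
L_req = P / (r_n/Ω) = 614 / 15.91 = 38.6 in total.
Per side: 38.6 / 2 = 19.3 in.
Round up → use L = 19.5 in on each side.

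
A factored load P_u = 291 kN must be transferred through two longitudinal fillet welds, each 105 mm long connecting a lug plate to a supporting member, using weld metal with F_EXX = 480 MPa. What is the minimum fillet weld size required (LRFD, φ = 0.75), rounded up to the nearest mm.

Total weld length L = 210 mm.
Required throat t_e = P_u / (φ × 0.6 F_EXX × L) = 291 / (0.75 × 0.6 × 480 × 210 × 10⁻³) = 6.415 mm.
Required leg w = t_e / 0.707 = 9.074 mm → use 10 mm.

w = 10 mm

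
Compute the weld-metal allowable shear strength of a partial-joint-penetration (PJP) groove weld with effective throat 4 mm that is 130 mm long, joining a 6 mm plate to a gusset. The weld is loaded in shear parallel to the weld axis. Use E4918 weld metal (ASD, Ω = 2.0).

R_n/Ω ≈ 76.4 kN

E49XX → F_EXX = 490 MPa.
Effective throat (given) t_e = 4 mm.
A_we = 4 × 130 = 520 mm².
F_nw = 0.6 F_EXX = 294 MPa.
R_n/Ω = (294 × 520) / 2.0 × 10⁻³ = 76.44 kN.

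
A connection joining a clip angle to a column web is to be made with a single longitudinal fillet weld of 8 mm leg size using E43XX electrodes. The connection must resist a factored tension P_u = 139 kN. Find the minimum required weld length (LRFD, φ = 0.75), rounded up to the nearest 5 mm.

E43XX → F_EXX = 430 MPa.
Throat t_e = 0.707 × 8 = 5.656 mm.
φr_n = 0.75 × 0.6 × 430 × 5.656 × 10⁻³ = 1.094 kN/mm.
L_req = P_u / φr_n = 139 / 1.094 = 127 mm total.
Round up → use L = 130 mm.

L = 130 mm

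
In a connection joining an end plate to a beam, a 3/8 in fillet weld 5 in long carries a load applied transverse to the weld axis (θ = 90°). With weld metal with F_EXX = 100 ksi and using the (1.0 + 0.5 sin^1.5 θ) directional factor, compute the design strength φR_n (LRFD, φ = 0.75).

φR_n ≈ 89.5 kip

t_e = 0.707 × 0.375 = 0.2651 in; A_we = 0.2651 × 5 = 1.326 in².
Directional factor: 1.0 + 0.5 sin^1.5(90°) = 1.5.
F_nw = 0.6 × 100 × 1.5 = 90 ksi.
φR_n = 0.75 × 90 × 1.326 = 89.48 kip.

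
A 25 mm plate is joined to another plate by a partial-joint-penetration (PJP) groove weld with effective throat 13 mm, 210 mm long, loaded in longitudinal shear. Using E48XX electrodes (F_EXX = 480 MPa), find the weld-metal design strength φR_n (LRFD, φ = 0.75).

Effective throat (given) t_e = 13 mm.
A_we = 13 × 210 = 2730 mm².
F_nw = 0.6 F_EXX = 288 MPa.
φR_n = 0.75 × 288 × 2730 × 10⁻³ = 589.7 kN.

φR_n ≈ 590 kN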